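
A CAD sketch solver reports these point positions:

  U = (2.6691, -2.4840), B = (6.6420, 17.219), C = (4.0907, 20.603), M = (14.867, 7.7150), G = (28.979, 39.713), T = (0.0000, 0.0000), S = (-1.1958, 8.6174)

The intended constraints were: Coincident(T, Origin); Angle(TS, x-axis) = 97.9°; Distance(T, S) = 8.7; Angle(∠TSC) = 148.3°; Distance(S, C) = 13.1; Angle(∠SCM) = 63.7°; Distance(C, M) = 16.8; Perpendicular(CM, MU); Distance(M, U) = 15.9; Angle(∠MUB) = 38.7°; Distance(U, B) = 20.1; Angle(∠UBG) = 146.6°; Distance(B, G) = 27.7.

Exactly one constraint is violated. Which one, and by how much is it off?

Distance(B, G) = 27.7 — off by 4.00.

T = (0.00, 0.00) ✓; TS at 97.90° ✓; |TS| = 8.700 ✓; ∠TSC = 148.3° ✓; |SC| = 13.10 ✓; ∠SCM = 63.70° ✓; |CM| = 16.80 ✓; ∠(CM, MU) = 90.00° ✓; |MU| = 15.90 ✓; ∠MUB = 38.70° ✓; |UB| = 20.10 ✓; ∠UBG = 146.6° ✓; |BG| = 31.70 ✗.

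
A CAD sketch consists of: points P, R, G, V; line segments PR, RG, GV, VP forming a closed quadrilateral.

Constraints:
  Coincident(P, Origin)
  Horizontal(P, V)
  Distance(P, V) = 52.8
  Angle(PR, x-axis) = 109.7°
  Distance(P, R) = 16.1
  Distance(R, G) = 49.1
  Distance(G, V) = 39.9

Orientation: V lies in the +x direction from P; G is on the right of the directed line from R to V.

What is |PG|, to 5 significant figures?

33.745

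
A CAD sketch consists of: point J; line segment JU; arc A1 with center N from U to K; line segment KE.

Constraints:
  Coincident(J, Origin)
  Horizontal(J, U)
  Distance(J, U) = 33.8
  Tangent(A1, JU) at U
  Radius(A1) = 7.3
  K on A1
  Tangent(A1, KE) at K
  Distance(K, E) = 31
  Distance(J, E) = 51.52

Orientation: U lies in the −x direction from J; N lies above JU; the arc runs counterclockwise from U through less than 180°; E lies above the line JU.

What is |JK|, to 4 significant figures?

28.13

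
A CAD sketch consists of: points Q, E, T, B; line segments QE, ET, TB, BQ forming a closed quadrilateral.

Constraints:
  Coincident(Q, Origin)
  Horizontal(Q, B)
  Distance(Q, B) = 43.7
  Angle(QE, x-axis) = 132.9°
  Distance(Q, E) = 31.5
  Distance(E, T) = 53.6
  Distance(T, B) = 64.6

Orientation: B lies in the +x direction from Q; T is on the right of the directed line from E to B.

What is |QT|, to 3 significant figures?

32.9

Checks: |ET| = 53.60 ✓; |TB| = 64.60 ✓.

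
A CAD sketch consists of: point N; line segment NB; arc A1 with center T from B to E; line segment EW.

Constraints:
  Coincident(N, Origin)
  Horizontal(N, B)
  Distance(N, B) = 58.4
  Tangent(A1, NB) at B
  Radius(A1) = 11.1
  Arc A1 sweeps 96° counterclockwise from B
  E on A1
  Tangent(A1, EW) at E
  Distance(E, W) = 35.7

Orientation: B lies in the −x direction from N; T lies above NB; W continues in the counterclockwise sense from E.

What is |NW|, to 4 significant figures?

69.94

N is at the origin; NB is horizontal with |NB| = 58.4 and B on the −x side, so B = (-58.40, 0.000). Since A1 is tangent to NB there, TB ⟂ NB, so T = B + (0, 11.1) = (-58.40, 11.10). On A1, B sits at bearing -90° from T; a 96° counterclockwise sweep puts E at bearing 6°, so E = T + 11.1·(cos 6°, sin 6°) = (-47.36, 12.26). The tangent condition forces TE to be normal to EW, so EW runs along (−sin 6°, cos 6°); with |EW| = 35.7, W = (-51.09, 47.76). Then |NW| = |W − N| = 69.94.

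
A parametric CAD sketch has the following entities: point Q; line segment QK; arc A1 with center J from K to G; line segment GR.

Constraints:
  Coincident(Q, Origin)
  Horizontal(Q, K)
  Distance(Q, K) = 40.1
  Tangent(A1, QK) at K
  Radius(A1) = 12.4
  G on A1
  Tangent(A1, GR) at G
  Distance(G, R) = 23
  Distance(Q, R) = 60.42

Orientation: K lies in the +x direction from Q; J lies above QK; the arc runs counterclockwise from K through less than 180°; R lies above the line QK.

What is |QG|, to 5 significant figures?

54.337

Checks: |JK| = 12.40 ✓; |JG| = 12.40 ✓; ∠(JG, GR) = 90.00° ✓; |GR| = 23.00 ✓; |QR| = 60.42 ✓.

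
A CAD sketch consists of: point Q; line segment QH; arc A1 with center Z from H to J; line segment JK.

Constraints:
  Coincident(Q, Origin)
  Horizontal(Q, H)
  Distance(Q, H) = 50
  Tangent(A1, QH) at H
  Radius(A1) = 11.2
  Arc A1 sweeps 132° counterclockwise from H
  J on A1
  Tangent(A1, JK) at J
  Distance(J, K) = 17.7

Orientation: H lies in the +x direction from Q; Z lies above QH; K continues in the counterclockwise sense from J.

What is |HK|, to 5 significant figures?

32.042

Q is at the origin; Q and H share the same y with |QH| = 50.0 and H on the +x side, so H = (50.000, 0.0000). Since A1 is tangent to QH there, ZH ⟂ QH, so Z = H + (0, 11.2) = (50.000, 11.200). On A1, H sits at bearing -90° from Z; a 132° counterclockwise sweep puts J at bearing 42°, so J = Z + 11.2·(cos 42°, sin 42°) = (58.323, 18.694). Since A1 is tangent to JK there, ZJ ⟂ JK, so JK runs along (−sin 42°, cos 42°); with |JK| = 17.7, K = (46.480, 31.848). Then |HK| = |K − H| = 32.042.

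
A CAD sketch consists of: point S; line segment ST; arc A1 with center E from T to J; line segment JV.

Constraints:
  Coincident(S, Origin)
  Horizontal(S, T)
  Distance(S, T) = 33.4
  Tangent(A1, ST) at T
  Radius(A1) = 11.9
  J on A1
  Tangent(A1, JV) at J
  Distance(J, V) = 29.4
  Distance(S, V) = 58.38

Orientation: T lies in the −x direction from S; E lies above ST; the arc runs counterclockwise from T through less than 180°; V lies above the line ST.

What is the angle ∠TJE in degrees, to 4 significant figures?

28.48°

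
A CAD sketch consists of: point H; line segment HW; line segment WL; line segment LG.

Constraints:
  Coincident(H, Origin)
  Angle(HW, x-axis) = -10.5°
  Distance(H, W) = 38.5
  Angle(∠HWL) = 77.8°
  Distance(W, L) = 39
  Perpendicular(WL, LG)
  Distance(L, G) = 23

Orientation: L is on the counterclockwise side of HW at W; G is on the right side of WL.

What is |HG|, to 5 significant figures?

68.034

H is at the origin; HW runs at -10.5° with length 38.5, so W = 38.5·(cos -10.5°, sin -10.5°) = (37.855, -7.0161). ∠HWL = 77.8°, so WL runs at -10.5° + (180° − 77.8°) = 91.700° from the x-axis; with |WL| = 39.0, L = W + 39.0·(cos 91.700°, sin 91.700°) = (36.698, 31.967). WL ⟂ LG; with |LG| = 23.0 on the right of WL, G = L + 23.0·(0.99956, 0.029666) = (59.688, 32.649). Then |HG| = |G − H| = 68.034.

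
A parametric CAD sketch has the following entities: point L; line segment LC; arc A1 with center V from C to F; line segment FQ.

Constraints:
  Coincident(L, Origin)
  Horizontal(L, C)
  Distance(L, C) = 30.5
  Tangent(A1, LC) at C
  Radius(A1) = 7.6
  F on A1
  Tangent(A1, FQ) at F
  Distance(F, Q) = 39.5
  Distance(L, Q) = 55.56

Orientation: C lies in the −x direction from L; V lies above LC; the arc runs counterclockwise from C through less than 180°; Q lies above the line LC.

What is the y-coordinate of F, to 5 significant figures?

8.6395

Checks: |VF| = 7.600 ✓; ∠(VF, FQ) = 90.00° ✓; |FQ| = 39.50 ✓; |LQ| = 55.56 ✓.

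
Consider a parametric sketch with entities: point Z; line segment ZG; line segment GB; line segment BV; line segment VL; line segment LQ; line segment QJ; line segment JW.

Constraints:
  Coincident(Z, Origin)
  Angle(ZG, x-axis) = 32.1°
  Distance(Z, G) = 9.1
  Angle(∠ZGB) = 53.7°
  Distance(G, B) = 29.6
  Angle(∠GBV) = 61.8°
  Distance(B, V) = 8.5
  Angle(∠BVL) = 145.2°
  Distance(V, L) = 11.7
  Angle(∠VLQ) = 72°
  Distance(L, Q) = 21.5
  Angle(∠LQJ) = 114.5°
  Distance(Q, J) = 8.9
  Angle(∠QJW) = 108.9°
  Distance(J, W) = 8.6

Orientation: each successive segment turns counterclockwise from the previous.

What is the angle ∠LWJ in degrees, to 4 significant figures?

100.1°

Z is at the origin; ZG runs at 32.1° with length 9.1, so G = (7.709, 4.836). ∠ZGB = 53.7° gives GB at 158.4° from the x-axis; with |GB| = 29.6, B = (-19.81, 15.73). ∠GBV = 61.8° gives BV at -83.40° from the x-axis; with |BV| = 8.5, V = (-18.84, 7.289). ∠BVL = 145.2° gives VL at -48.60° from the x-axis; with |VL| = 11.7, L = (-11.10, -1.488). ∠VLQ = 72.0° gives LQ at 59.40° from the x-axis; with |LQ| = 21.5, Q = (-0.1539, 17.02). ∠LQJ = 114.5° gives QJ at 124.9° from the x-axis; with |QJ| = 8.9, J = (-5.246, 24.32). ∠QJW = 108.9° gives JW at -164.0° from the x-axis; with |JW| = 8.6, W = (-13.51, 21.95). Then cos ∠LWJ = WL·WJ / (|WL||WJ|), giving 100.1°.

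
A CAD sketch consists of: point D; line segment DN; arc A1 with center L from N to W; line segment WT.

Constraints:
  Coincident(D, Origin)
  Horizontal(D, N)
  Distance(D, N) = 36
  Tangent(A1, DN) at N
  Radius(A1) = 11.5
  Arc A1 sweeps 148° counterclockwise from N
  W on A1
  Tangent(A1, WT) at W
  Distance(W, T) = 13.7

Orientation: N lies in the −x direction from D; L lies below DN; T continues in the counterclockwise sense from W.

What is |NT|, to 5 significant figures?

29.043

D is at the origin; D and N share the same y with |DN| = 36.0 and N on the −x side, so N = (-36.000, 0.0000). Tangency of A1 to DN means the radius LN is perpendicular to DN, so L = N + (0, -11.5) = (-36.000, -11.500). On A1, N sits at bearing 90° from L; a 148° counterclockwise sweep puts W at bearing 238°, so W = L + 11.5·(cos 238°, sin 238°) = (-42.094, -21.253). Tangency of A1 to WT means the radius LW is perpendicular to WT, so WT runs along (−sin 238°, cos 238°); with |WT| = 13.7, T = (-30.476, -28.512). Then |NT| = |T − N| = 29.043.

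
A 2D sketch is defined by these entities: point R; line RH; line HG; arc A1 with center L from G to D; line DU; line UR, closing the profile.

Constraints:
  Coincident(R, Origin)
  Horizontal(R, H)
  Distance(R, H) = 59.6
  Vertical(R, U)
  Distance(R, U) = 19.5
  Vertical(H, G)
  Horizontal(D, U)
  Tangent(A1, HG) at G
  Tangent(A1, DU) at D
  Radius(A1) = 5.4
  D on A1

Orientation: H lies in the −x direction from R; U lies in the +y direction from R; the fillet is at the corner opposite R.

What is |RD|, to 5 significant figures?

57.601

The virtual corner opposite R is at (-59.600, 19.500). Tangency of A1 to HG means the radius LG is perpendicular to HG and A1 meets DU tangentially, so LD is at right angles to DU, with radius 5.4, so the center L sits 5.4 in from both sides at L = (-54.200, 14.100). That places the tangent points at G = (-59.600, 14.100) on HG and D = (-54.200, 19.500) on DU. Then |RD| = |D − R| = 57.601.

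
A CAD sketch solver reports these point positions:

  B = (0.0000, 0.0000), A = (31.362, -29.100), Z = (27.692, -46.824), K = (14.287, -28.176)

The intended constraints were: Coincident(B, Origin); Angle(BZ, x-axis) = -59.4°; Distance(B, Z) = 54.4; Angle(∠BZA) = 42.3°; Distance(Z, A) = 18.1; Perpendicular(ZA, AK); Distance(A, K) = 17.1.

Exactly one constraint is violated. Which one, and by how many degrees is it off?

Perpendicular(ZA, AK) — off by 8.60°.

B = (0.00, 0.00) ✓; BZ at -59.40° ✓; |BZ| = 54.40 ✓; ∠BZA = 42.30° ✓; |ZA| = 18.10 ✓; ∠(ZA, AK) = 98.60° ✗; |AK| = 17.10 ✓.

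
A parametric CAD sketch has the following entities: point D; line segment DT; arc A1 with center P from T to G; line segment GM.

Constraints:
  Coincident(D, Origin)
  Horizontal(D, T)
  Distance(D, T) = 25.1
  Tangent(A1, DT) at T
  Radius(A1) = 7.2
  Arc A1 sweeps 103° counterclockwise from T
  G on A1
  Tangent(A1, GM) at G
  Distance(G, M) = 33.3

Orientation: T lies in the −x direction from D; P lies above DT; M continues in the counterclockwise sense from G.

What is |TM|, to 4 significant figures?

41.27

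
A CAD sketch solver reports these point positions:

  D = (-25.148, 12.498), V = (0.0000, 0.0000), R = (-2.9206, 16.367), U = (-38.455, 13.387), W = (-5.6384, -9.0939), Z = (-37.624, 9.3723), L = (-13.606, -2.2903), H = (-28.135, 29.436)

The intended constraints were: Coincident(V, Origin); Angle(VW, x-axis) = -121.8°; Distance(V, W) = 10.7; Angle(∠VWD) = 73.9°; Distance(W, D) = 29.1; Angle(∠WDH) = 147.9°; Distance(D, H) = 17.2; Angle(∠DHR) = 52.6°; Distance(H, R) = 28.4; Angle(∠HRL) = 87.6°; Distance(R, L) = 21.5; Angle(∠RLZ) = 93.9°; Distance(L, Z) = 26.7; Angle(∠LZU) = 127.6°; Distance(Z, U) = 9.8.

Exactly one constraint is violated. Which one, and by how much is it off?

Distance(Z, U) = 9.8 — off by 5.70.

V = (0.00, 0.00) ✓; VW at -121.8° ✓; |VW| = 10.70 ✓; ∠VWD = 73.90° ✓; |WD| = 29.10 ✓; ∠WDH = 147.9° ✓; |DH| = 17.20 ✓; ∠DHR = 52.60° ✓; |HR| = 28.40 ✓; ∠HRL = 87.60° ✓; |RL| = 21.50 ✓; ∠RLZ = 93.90° ✓; |LZ| = 26.70 ✓; ∠LZU = 127.6° ✓; |ZU| = 4.100 ✗.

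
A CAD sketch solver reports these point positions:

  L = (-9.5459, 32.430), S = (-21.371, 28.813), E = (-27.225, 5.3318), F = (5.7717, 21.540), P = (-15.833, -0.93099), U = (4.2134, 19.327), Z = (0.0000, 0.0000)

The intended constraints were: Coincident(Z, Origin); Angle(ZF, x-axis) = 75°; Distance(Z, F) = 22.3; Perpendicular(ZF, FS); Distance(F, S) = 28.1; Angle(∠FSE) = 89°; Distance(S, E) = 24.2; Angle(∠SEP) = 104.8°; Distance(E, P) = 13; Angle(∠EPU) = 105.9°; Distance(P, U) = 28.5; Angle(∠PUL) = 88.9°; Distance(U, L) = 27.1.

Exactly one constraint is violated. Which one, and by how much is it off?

Distance(U, L) = 27.1 — off by 8.10.

Z = (0.00, 0.00) ✓; ZF at 75.00° ✓; |ZF| = 22.30 ✓; ∠(ZF, FS) = 90.00° ✓; |FS| = 28.10 ✓; ∠FSE = 89.00° ✓; |SE| = 24.20 ✓; ∠SEP = 104.8° ✓; |EP| = 13.00 ✓; ∠EPU = 105.9° ✓; |PU| = 28.50 ✓; ∠PUL = 88.90° ✓; |UL| = 19.00 ✗.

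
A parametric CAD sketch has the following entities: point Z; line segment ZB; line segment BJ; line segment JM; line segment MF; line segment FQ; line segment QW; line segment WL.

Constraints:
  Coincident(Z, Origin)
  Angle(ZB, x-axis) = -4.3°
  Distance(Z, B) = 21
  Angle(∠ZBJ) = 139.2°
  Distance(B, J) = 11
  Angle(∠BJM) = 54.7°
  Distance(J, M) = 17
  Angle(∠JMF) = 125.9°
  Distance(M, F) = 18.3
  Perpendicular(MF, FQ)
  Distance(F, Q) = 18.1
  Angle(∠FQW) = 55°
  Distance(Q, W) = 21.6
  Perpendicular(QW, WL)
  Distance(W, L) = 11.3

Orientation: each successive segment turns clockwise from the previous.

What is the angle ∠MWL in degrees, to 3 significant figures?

41.1°

Z is at the origin; ZB runs at -4.3° with length 21.0, so B = (20.9, -1.57). ∠ZBJ = 139.2° gives BJ at -45.1° from the x-axis; with |BJ| = 11.0, J = (28.7, -9.37). ∠BJM = 54.7° gives JM at -170° from the x-axis; with |JM| = 17.0, M = (11.9, -12.2). ∠JMF = 125.9° gives MF at 136° from the x-axis; with |MF| = 18.3, F = (-1.11, 0.625). The perpendicularity gives FQ at right angles to MF, so FQ runs at 45.5°; with |FQ| = 18.1, Q = (11.6, 13.5). ∠FQW = 55.0° gives QW at -79.5° from the x-axis; with |QW| = 21.6, W = (15.5, -7.70). The perpendicularity gives WL at right angles to QW, so WL runs at -170°; with |WL| = 11.3, L = (4.40, -9.76). Then cos ∠MWL = WM·WL / (|WM||WL|), giving 41.1°.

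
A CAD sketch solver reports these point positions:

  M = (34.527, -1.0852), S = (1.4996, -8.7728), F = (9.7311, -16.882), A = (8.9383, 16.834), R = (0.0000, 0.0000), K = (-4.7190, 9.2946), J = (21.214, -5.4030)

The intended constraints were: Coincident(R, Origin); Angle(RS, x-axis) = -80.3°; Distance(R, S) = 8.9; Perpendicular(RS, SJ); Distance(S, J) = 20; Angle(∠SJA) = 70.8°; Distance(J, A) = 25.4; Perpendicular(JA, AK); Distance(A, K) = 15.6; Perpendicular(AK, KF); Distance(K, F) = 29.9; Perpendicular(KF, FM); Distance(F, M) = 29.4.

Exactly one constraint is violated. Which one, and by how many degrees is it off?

Perpendicular(KF, FM) — off by 3.60°.

R = (0.00, 0.00) ✓; RS at -80.30° ✓; |RS| = 8.900 ✓; ∠(RS, SJ) = 90.00° ✓; |SJ| = 20.00 ✓; ∠SJA = 70.80° ✓; |JA| = 25.40 ✓; ∠(JA, AK) = 90.00° ✓; |AK| = 15.60 ✓; ∠(AK, KF) = 90.00° ✓; |KF| = 29.90 ✓; ∠(KF, FM) = 93.60° ✗; |FM| = 29.40 ✓.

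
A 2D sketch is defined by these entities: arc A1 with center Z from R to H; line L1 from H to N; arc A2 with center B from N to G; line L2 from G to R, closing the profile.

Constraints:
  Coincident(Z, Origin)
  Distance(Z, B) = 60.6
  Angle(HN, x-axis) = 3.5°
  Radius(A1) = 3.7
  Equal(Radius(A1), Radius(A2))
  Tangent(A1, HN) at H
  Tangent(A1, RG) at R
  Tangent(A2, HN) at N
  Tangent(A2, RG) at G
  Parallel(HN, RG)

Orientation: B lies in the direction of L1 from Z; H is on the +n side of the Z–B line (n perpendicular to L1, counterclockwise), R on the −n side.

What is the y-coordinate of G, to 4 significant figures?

0.006443

The slot axis is L1's direction at 3.5°, so u = (cos 3.5°, sin 3.5°) = (0.9981, 0.06105) and n = (−sin 3.5°, cos 3.5°) = (-0.06105, 0.9981). Z is at the origin and B lies 60.6 along u from Z, so B = 60.6·u = (60.49, 3.700). Tangency of A1 to both parallel lines with radius 3.7 puts H and R at Z ± 3.7·n: H = (-0.2259, 3.693), R = (0.2259, -3.693). Equal radii place N and G the same way about B: N = B + 3.7·n = (60.26, 7.393), G = B − 3.7·n = (60.71, 0.006443). So G.y = 0.006443.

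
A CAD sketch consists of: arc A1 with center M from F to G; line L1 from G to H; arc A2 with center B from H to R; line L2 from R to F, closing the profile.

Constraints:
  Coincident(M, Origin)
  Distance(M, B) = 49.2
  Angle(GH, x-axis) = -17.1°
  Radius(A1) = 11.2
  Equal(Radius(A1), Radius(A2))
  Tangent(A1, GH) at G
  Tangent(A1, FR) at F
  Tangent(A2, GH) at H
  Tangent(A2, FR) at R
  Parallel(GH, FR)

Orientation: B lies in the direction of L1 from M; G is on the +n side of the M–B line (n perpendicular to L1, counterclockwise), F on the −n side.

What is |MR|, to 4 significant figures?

50.46

The slot axis is L1's direction at -17.1°, so u = (cos -17.1°, sin -17.1°) = (0.9558, -0.2940) and n = (−sin -17.1°, cos -17.1°) = (0.2940, 0.9558). M is at the origin and B lies 49.2 along u from M, so B = 49.2·u = (47.03, -14.47). Tangency of A1 to both parallel lines with radius 11.2 puts G and F at M ± 11.2·n: G = (3.293, 10.70), F = (-3.293, -10.70). Equal radii place H and R the same way about B: H = B + 11.2·n = (50.32, -3.762), R = B − 11.2·n = (43.73, -25.17). Then |MR| = |R − M| = 50.46.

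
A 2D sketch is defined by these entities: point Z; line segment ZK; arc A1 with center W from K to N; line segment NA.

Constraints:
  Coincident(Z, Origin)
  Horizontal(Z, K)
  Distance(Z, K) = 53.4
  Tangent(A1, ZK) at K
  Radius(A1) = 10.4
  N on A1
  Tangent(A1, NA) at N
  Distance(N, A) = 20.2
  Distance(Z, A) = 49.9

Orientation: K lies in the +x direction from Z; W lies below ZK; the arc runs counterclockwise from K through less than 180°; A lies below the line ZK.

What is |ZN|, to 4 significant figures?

44.03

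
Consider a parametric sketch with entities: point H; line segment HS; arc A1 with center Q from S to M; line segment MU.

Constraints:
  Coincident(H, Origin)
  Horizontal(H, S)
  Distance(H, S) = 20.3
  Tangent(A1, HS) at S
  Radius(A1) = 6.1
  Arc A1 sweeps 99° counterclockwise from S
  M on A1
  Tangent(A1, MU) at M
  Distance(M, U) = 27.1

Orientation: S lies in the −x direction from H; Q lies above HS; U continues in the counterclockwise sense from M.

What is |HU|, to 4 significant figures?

38.56

On A1, S sits at bearing -90° from Q; a 99° counterclockwise sweep puts M at bearing 9°, so M = Q + 6.1·(cos 9°, sin 9°) = (-14.28, 7.054). Since A1 is tangent to MU there, QM ⟂ MU, so MU runs along (−sin 9°, cos 9°); with |MU| = 27.1, U = (-18.51, 33.82). Then |HU| = |U − H| = 38.56.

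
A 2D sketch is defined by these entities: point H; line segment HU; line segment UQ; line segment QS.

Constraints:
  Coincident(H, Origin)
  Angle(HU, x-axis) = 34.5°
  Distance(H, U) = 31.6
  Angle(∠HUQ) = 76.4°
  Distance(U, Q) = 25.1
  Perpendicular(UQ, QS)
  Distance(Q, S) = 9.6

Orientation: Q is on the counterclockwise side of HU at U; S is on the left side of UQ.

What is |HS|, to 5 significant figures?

27.532

H is at the origin; HU runs at 34.5° with length 31.6, so U = 31.6·(cos 34.5°, sin 34.5°) = (26.042, 17.898). ∠HUQ = 76.4°, so UQ runs at 34.5° + (180° − 76.4°) = 138.10° from the x-axis; with |UQ| = 25.1, Q = U + 25.1·(cos 138.10°, sin 138.10°) = (7.3602, 34.661). The perpendicularity gives QS at right angles to UQ; with |QS| = 9.6 on the left of UQ, S = Q + 9.6·(-0.66783, -0.74431) = (0.94898, 27.516). Then |HS| = |S − H| = 27.532.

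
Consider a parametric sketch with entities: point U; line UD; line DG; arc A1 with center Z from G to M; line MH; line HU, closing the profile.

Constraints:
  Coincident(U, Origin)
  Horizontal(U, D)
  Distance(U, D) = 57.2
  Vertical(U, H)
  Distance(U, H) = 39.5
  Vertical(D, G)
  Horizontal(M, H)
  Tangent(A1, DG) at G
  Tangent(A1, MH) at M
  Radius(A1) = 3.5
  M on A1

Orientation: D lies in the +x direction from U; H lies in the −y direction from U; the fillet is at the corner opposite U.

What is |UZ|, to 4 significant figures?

64.65

UH is vertical with |UH| = 39.5 and H on the −y side, so H = (0.000, -39.50). The virtual corner opposite U is at (57.20, -39.50). A1 meets DG tangentially, so ZG is at right angles to DG and tangency of A1 to MH means the radius ZM is perpendicular to MH, with radius 3.5, so the center Z sits 3.5 in from both sides at Z = (53.70, -36.00). Then |UZ| = |Z − U| = 64.65.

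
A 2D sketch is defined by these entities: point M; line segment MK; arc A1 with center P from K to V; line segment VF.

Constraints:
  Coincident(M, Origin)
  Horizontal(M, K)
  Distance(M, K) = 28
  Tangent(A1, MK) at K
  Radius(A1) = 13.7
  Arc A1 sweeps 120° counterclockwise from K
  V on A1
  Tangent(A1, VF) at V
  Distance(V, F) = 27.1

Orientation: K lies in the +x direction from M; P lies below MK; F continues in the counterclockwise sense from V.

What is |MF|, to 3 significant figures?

53.1

M is at the origin; M and K share the same y with |MK| = 28.0 and K on the +x side, so K = (28.0, 0.00). Tangency of A1 to MK means the radius PK is perpendicular to MK, so P = K + (0, -13.7) = (28.0, -13.7). On A1, K sits at bearing 90° from P; a 120° counterclockwise sweep puts V at bearing 210°, so V = P + 13.7·(cos 210°, sin 210°) = (16.1, -20.6). A1 meets VF tangentially, so PV is at right angles to VF, so VF runs along (−sin 210°, cos 210°); with |VF| = 27.1, F = (29.7, -44.0). Then |MF| = |F − M| = 53.1.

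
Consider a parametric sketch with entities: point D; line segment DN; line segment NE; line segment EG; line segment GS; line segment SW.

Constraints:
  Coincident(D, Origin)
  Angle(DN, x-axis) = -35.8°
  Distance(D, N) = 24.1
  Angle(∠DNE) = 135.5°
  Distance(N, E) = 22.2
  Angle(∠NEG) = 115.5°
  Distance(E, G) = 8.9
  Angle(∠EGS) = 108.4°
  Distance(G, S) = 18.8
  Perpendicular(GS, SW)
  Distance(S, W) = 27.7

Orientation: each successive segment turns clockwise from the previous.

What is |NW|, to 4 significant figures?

6.813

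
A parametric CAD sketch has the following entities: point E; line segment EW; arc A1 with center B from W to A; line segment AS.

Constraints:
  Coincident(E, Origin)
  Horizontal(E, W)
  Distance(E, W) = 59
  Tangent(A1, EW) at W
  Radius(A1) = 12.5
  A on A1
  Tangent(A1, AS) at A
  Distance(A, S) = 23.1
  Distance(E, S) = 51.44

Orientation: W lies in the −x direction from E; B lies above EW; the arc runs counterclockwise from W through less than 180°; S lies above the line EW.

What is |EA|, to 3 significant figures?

47.8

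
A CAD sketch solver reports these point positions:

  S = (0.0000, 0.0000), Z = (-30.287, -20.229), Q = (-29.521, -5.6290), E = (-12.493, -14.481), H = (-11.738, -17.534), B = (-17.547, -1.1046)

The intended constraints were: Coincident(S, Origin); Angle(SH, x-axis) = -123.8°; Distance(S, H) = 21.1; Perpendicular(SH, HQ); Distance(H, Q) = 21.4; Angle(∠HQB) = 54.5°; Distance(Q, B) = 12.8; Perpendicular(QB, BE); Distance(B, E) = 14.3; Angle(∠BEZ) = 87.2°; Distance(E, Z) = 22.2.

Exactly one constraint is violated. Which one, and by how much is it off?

Distance(E, Z) = 22.2 — off by 3.50.

S = (0.00, 0.00) ✓; SH at -123.8° ✓; |SH| = 21.10 ✓; ∠(SH, HQ) = 90.00° ✓; |HQ| = 21.40 ✓; ∠HQB = 54.50° ✓; |QB| = 12.80 ✓; ∠(QB, BE) = 90.00° ✓; |BE| = 14.30 ✓; ∠BEZ = 87.20° ✓; |EZ| = 18.70 ✗.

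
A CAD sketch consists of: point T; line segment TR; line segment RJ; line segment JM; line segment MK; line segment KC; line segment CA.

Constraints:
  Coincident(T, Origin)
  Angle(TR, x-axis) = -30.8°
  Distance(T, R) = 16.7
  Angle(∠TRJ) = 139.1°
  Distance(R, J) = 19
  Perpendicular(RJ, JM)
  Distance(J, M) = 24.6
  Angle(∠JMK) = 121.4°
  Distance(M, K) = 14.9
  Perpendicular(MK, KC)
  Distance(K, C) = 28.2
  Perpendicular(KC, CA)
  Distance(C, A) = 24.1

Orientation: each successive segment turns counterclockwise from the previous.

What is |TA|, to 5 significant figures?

29.072

T is at the origin; TR runs at -30.8° with length 16.7, so R = (14.345, -8.5511). ∠TRJ = 139.1° gives RJ at 10.100° from the x-axis; with |RJ| = 19.0, J = (33.050, -5.2191). RJ is perpendicular to JM, so JM runs at 100.10°; with |JM| = 24.6, M = (28.736, 19.000). ∠JMK = 121.4° gives MK at 158.70° from the x-axis; with |MK| = 14.9, K = (14.854, 24.412). The perpendicularity gives KC at right angles to MK, so KC runs at -111.30°; with |KC| = 28.2, C = (4.6103, -1.8616). The perpendicularity gives CA at right angles to KC, so CA runs at -21.300°; with |CA| = 24.1, A = (27.064, -10.616). Then |TA| = |A − T| = 29.072.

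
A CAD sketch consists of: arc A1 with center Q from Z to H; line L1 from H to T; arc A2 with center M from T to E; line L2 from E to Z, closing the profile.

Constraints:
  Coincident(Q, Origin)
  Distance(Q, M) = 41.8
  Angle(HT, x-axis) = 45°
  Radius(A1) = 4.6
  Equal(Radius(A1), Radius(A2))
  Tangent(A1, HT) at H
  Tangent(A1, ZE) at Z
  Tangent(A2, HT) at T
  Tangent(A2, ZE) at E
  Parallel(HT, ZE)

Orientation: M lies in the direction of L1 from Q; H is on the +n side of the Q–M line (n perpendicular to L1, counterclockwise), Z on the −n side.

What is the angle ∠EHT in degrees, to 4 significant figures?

12.41°

Tangency of A1 to both parallel lines with radius 4.6 puts H and Z at Q ± 4.6·n: H = (-3.253, 3.253), Z = (3.253, -3.253). Equal radii place T and E the same way about M: T = M + 4.6·n = (26.30, 32.81), E = M − 4.6·n = (32.81, 26.30). Then cos ∠EHT = HE·HT / (|HE||HT|), giving 12.41°.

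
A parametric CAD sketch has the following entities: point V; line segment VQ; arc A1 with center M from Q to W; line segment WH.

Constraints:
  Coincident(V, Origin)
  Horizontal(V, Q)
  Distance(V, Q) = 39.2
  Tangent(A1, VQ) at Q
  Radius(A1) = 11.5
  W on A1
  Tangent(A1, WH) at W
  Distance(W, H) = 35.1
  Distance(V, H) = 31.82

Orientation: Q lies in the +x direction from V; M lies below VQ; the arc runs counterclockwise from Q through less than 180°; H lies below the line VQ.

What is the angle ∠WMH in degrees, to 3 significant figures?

71.9°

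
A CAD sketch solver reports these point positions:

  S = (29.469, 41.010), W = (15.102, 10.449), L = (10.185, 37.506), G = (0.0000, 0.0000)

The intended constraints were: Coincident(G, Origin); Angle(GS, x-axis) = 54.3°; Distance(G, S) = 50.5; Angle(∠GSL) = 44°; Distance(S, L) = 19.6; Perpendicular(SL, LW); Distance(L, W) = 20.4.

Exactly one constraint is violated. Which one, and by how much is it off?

Distance(L, W) = 20.4 — off by 7.10.

G = (0.00, 0.00) ✓; GS at 54.30° ✓; |GS| = 50.50 ✓; ∠GSL = 44.00° ✓; |SL| = 19.60 ✓; ∠(SL, LW) = 90.00° ✓; |LW| = 27.50 ✗.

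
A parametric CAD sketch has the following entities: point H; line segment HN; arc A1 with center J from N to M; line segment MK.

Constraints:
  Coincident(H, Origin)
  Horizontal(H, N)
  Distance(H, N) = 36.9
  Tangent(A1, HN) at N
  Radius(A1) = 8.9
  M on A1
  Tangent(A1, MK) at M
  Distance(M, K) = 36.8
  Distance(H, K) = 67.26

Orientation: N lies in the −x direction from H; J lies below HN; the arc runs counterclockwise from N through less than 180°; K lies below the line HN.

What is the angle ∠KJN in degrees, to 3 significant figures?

159°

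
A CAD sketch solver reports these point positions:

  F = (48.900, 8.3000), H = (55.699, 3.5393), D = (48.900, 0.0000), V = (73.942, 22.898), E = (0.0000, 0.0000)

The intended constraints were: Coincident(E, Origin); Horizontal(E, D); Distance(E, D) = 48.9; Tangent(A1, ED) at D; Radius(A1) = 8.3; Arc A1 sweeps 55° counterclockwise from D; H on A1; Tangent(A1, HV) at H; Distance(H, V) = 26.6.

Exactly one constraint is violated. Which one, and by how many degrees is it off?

Tangent(A1, HV) at H — off by 8.30°.

E = (0.00, 0.00) ✓; E.y = 0.00, D.y = 0.00 ✓; |ED| = 48.90 ✓; ∠(FD, DE) = 90.00° ✓; |FD| = 8.300 ✓; bearing(F→H) − bearing(F→D) = 55.00° ✓; |FH| = 8.300 ✓; ∠(FH, HV) = 98.30° ✗; |HV| = 26.60 ✓.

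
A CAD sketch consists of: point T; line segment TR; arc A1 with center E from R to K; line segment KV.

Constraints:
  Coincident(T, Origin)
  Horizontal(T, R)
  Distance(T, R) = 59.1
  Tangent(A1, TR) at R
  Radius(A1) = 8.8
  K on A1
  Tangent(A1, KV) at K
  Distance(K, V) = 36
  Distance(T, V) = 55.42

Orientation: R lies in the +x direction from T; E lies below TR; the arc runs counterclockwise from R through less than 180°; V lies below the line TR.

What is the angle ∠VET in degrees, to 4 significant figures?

64.99°

Checks: |EK| = 8.800 ✓; ∠(EK, KV) = 90.00° ✓; |KV| = 36.00 ✓; |TV| = 55.42 ✓.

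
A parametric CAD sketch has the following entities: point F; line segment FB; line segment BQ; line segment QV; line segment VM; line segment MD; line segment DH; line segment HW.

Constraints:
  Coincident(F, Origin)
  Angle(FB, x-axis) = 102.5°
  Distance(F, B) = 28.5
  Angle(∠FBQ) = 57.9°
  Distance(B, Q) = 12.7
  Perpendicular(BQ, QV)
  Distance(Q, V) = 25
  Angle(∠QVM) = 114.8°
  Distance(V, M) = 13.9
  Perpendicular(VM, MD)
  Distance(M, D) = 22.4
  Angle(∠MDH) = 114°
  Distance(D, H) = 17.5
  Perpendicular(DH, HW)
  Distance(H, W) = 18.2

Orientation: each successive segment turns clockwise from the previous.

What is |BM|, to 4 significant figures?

30.83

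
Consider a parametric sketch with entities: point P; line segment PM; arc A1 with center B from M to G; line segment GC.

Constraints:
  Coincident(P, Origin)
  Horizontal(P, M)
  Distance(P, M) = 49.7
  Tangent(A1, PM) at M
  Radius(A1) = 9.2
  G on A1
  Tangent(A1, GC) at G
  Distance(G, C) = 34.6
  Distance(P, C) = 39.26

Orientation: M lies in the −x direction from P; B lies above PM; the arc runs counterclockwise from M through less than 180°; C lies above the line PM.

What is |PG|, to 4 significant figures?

42.34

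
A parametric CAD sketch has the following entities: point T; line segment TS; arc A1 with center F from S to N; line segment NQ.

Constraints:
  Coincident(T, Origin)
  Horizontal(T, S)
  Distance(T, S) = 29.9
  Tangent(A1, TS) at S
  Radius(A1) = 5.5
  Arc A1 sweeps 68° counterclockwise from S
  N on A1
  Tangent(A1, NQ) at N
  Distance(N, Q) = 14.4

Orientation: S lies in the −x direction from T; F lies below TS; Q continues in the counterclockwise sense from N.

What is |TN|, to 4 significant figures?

35.17

T is at the origin; TS is horizontal with |TS| = 29.9 and S on the −x side, so S = (-29.90, 0.000). A1 meets TS tangentially, so FS is at right angles to TS, so F = S + (0, -5.5) = (-29.90, -5.500). On A1, S sits at bearing 90° from F; a 68° counterclockwise sweep puts N at bearing 158°, so N = F + 5.5·(cos 158°, sin 158°) = (-35.00, -3.440). Then |TN| = |N − T| = 35.17.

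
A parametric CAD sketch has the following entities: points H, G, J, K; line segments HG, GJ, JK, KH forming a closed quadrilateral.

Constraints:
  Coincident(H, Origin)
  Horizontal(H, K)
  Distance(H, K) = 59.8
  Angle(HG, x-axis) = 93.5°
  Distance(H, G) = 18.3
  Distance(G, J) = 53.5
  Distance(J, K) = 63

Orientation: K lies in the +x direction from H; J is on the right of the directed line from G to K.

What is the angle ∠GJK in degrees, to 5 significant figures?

65.582°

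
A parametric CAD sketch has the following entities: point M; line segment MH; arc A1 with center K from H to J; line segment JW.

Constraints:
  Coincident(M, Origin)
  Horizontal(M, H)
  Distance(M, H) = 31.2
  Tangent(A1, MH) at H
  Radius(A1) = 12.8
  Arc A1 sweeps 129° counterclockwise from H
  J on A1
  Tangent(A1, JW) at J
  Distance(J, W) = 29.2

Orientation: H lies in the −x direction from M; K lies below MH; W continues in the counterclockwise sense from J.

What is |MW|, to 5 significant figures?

49.142

On A1, H sits at bearing 90° from K; a 129° counterclockwise sweep puts J at bearing 219°, so J = K + 12.8·(cos 219°, sin 219°) = (-41.147, -20.855). Since A1 is tangent to JW there, KJ ⟂ JW, so JW runs along (−sin 219°, cos 219°); with |JW| = 29.2, W = (-22.771, -43.548). Then |MW| = |W − M| = 49.142.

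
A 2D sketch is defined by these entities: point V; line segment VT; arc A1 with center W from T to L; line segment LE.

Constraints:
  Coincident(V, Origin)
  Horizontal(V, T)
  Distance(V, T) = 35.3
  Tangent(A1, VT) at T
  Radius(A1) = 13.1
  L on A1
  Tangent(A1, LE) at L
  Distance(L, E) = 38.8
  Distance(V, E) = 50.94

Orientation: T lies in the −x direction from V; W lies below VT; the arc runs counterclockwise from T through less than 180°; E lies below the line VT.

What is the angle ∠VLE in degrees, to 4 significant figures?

69.13°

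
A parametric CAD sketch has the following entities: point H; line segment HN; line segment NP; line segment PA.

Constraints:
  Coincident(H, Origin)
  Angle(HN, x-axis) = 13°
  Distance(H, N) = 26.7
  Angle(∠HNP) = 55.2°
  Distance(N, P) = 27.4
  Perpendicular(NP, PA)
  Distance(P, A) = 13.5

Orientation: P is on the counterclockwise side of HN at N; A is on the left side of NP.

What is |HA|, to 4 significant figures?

14.79

∠HNP = 55.2°, so NP runs at 13.0° + (180° − 55.2°) = 137.8° from the x-axis; with |NP| = 27.4, P = N + 27.4·(cos 137.8°, sin 137.8°) = (5.718, 24.41). NP ⟂ PA; with |PA| = 13.5 on the left of NP, A = P + 13.5·(-0.6717, -0.7408) = (-3.351, 14.41). Then |HA| = |A − H| = 14.79.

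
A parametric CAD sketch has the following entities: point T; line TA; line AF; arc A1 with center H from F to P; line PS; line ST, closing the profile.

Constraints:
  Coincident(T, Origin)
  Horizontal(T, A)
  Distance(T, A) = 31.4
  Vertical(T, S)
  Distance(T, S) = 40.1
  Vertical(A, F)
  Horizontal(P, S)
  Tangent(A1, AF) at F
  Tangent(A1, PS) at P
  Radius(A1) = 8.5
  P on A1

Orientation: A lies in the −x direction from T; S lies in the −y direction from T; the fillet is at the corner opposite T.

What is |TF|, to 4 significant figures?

44.55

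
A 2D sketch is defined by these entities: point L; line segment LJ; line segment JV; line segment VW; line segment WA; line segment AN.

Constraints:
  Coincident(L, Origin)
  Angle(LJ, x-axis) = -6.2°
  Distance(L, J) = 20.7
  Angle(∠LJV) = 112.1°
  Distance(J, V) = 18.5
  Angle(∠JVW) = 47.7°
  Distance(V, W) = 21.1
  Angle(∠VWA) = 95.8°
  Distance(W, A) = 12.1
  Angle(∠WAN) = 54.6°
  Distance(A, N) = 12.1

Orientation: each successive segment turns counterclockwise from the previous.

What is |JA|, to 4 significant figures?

10.01

L is at the origin; LJ runs at -6.2° with length 20.7, so J = (20.58, -2.236). ∠LJV = 112.1° gives JV at 61.70° from the x-axis; with |JV| = 18.5, V = (29.35, 14.05). ∠JVW = 47.7° gives VW at -166.0° from the x-axis; with |VW| = 21.1, W = (8.876, 8.949). ∠VWA = 95.8° gives WA at -81.80° from the x-axis; with |WA| = 12.1, A = (10.60, -3.028). Then |JA| = |A − J| = 10.01.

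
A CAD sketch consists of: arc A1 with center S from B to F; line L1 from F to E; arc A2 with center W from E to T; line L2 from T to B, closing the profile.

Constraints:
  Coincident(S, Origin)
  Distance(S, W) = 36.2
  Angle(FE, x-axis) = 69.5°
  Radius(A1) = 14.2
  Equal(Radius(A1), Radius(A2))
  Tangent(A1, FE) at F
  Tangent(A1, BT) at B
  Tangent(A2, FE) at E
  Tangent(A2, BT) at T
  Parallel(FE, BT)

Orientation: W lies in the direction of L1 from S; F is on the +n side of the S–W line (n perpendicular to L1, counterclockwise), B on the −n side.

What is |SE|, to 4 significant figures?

38.89

Tangency of A1 to both parallel lines with radius 14.2 puts F and B at S ± 14.2·n: F = (-13.30, 4.973), B = (13.30, -4.973). Equal radii place E and T the same way about W: E = W + 14.2·n = (-0.6232, 38.88), T = W − 14.2·n = (25.98, 28.93). Then |SE| = |E − S| = 38.89.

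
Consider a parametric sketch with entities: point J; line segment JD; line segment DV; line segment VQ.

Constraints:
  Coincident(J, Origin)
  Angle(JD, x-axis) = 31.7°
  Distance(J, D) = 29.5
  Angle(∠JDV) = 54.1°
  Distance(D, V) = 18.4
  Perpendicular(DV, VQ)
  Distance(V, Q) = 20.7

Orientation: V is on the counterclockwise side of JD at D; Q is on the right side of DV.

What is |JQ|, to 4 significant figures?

44.61

∠JDV = 54.1°, so DV runs at 31.7° + (180° − 54.1°) = 157.6° from the x-axis; with |DV| = 18.4, V = D + 18.4·(cos 157.6°, sin 157.6°) = (8.087, 22.51). DV ⟂ VQ; with |VQ| = 20.7 on the right of DV, Q = V + 20.7·(0.3811, 0.9245) = (15.98, 41.65). Then |JQ| = |Q − J| = 44.61.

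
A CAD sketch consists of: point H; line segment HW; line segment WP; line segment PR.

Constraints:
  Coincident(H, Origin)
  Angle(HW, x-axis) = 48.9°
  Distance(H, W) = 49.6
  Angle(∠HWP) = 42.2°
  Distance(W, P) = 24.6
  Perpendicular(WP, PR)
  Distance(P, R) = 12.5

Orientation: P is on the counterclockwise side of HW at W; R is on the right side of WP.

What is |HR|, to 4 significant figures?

47.40

H is at the origin; HW runs at 48.9° with length 49.6, so W = 49.6·(cos 48.9°, sin 48.9°) = (32.61, 37.38). ∠HWP = 42.2°, so WP runs at 48.9° + (180° − 42.2°) = 186.7° from the x-axis; with |WP| = 24.6, P = W + 24.6·(cos 186.7°, sin 186.7°) = (8.174, 34.51). The perpendicularity gives PR at right angles to WP; with |PR| = 12.5 on the right of WP, R = P + 12.5·(-0.1167, 0.9932) = (6.715, 46.92). Then |HR| = |R − H| = 47.40.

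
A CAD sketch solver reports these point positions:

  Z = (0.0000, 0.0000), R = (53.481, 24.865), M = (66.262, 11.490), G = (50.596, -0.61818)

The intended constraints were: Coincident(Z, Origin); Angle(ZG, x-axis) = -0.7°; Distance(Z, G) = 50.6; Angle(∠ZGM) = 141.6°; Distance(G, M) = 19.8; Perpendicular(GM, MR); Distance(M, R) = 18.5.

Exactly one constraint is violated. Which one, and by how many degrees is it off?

Perpendicular(GM, MR) — off by 6.00°.

Z = (0.00, 0.00) ✓; ZG at -0.7000° ✓; |ZG| = 50.60 ✓; ∠ZGM = 141.6° ✓; |GM| = 19.80 ✓; ∠(GM, MR) = 96.00° ✗; |MR| = 18.50 ✓.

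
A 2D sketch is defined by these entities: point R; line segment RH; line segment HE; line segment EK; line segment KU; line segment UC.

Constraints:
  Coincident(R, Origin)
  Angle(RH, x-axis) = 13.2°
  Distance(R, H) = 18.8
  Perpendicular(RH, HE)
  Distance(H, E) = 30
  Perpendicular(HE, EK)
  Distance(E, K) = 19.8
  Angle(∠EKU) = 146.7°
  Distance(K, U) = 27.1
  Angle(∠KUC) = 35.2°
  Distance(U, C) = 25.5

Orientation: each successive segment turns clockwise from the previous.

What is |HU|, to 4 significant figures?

45.06

R is at the origin; RH runs at 13.2° with length 18.8, so H = (18.30, 4.293). RH is perpendicular to HE, so HE runs at -76.80°; with |HE| = 30.0, E = (25.15, -24.91). HE is perpendicular to EK, so EK runs at -166.8°; with |EK| = 19.8, K = (5.877, -29.44). ∠EKU = 146.7° gives KU at 159.9° from the x-axis; with |KU| = 27.1, U = (-19.57, -20.12). Then |HU| = |U − H| = 45.06.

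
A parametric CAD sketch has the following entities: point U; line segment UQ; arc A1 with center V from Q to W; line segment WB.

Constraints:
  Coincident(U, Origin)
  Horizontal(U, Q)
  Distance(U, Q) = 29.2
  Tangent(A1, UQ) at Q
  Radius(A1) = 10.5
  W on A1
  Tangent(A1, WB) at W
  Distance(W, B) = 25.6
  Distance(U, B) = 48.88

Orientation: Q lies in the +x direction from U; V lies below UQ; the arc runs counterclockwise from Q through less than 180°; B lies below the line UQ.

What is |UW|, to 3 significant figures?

24.7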